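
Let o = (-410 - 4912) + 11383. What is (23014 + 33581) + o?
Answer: 62656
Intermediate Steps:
o = 6061 (o = -5322 + 11383 = 6061)
(23014 + 33581) + o = (23014 + 33581) + 6061 = 56595 + 6061 = 62656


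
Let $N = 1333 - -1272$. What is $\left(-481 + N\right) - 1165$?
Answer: $959$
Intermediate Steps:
$N = 2605$ ($N = 1333 + 1272 = 2605$)
$\left(-481 + N\right) - 1165 = \left(-481 + 2605\right) - 1165 = 2124 - 1165 = 959$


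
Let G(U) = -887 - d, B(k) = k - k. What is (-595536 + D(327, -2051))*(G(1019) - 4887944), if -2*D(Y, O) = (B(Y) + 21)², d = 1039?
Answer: 2913171836655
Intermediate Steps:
B(k) = 0
D(Y, O) = -441/2 (D(Y, O) = -(0 + 21)²/2 = -½*21² = -½*441 = -441/2)
G(U) = -1926 (G(U) = -887 - 1*1039 = -887 - 1039 = -1926)
(-595536 + D(327, -2051))*(G(1019) - 4887944) = (-595536 - 441/2)*(-1926 - 4887944) = -1191513/2*(-4889870) = 2913171836655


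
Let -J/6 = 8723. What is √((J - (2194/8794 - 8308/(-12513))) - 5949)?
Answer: 4*I*√11027938783377205299/55019661 ≈ 241.43*I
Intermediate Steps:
J = -52338 (J = -6*8723 = -52338)
√((J - (2194/8794 - 8308/(-12513))) - 5949) = √((-52338 - (2194/8794 - 8308/(-12513))) - 5949) = √((-52338 - (2194*(1/8794) - 8308*(-1/12513))) - 5949) = √((-52338 - (1097/4397 + 8308/12513)) - 5949) = √((-52338 - 1*50257037/55019661) - 5949) = √((-52338 - 50257037/55019661) - 5949) = √(-2879669274455/55019661 - 5949) = √(-3206981237744/55019661) = 4*I*√11027938783377205299/55019661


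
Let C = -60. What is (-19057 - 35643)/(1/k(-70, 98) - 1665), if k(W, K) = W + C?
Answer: 7111000/216451 ≈ 32.853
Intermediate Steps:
k(W, K) = -60 + W (k(W, K) = W - 60 = -60 + W)
(-19057 - 35643)/(1/k(-70, 98) - 1665) = (-19057 - 35643)/(1/(-60 - 70) - 1665) = -54700/(1/(-130) - 1665) = -54700/(-1/130 - 1665) = -54700/(-216451/130) = -54700*(-130/216451) = 7111000/216451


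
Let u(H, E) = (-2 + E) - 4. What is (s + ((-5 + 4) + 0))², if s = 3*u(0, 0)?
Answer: 361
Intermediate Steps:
u(H, E) = -6 + E
s = -18 (s = 3*(-6 + 0) = 3*(-6) = -18)
(s + ((-5 + 4) + 0))² = (-18 + ((-5 + 4) + 0))² = (-18 + (-1 + 0))² = (-18 - 1)² = (-19)² = 361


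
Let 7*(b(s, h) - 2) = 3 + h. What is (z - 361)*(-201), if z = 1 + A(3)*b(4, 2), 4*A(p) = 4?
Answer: 502701/7 ≈ 71814.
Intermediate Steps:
A(p) = 1 (A(p) = (¼)*4 = 1)
b(s, h) = 17/7 + h/7 (b(s, h) = 2 + (3 + h)/7 = 2 + (3/7 + h/7) = 17/7 + h/7)
z = 26/7 (z = 1 + 1*(17/7 + (⅐)*2) = 1 + 1*(17/7 + 2/7) = 1 + 1*(19/7) = 1 + 19/7 = 26/7 ≈ 3.7143)
(z - 361)*(-201) = (26/7 - 361)*(-201) = -2501/7*(-201) = 502701/7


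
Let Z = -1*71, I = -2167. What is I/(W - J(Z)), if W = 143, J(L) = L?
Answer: -2167/214 ≈ -10.126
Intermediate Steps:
Z = -71
I/(W - J(Z)) = -2167/(143 - 1*(-71)) = -2167/(143 + 71) = -2167/214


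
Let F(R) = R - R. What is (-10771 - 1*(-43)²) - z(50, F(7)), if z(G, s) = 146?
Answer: -12766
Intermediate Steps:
F(R) = 0
(-10771 - 1*(-43)²) - z(50, F(7)) = (-10771 - 1*(-43)²) - 1*146 = (-10771 - 1*1849) - 146 = (-10771 - 1849) - 146 = -12620 - 146 = -12766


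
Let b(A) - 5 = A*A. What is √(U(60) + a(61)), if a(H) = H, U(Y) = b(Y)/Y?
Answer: √4359/6 ≈ 11.004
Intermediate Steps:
b(A) = 5 + A² (b(A) = 5 + A*A = 5 + A²)
U(Y) = (5 + Y²)/Y
√(U(60) + a(61)) = √((60 + 5/60) + 61) = √((60 + 5*(1/60)) + 61) = √((60 + 1/12) + 61) = √(721/12 + 61) = √(1453/12) = √4359/6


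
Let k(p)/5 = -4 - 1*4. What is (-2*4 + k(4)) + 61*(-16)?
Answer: -1024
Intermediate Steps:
k(p) = -40 (k(p) = 5*(-4 - 1*4) = 5*(-4 - 4) = 5*(-8) = -40)
(-2*4 + k(4)) + 61*(-16) = (-2*4 - 40) + 61*(-16) = (-8 - 40) - 976 = -48 - 976 = -1024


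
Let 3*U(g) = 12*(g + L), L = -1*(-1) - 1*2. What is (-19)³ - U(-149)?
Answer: -6259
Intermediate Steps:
L = -1 (L = 1 - 2 = -1)
U(g) = -4 + 4*g (U(g) = (12*(g - 1))/3 = (12*(-1 + g))/3 = (-12 + 12*g)/3 = -4 + 4*g)
(-19)³ - U(-149) = (-19)³ - (-4 + 4*(-149)) = -6859 - (-4 - 596) = -6859 - 1*(-600) = -6859 + 600 = -6259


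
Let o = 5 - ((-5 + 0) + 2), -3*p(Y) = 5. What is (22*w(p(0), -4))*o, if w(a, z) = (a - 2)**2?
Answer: 21296/9 ≈ 2366.2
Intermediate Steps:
p(Y) = -5/3 (p(Y) = -1/3*5 = -5/3)
o = 8 (o = 5 - (-5 + 2) = 5 - 1*(-3) = 5 + 3 = 8)
w(a, z) = (-2 + a)**2
(22*w(p(0), -4))*o = (22*(-2 - 5/3)**2)*8 = (22*(-11/3)**2)*8 = (22*(121/9))*8 = (2662/9)*8 = 21296/9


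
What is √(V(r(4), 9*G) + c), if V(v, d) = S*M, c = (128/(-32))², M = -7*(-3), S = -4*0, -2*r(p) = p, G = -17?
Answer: 4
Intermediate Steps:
r(p) = -p/2
S = 0
M = 21
c = 16 (c = (128*(-1/32))² = (-4)² = 16)
V(v, d) = 0 (V(v, d) = 0*21 = 0)
√(V(r(4), 9*G) + c) = √(0 + 16) = √16 = 4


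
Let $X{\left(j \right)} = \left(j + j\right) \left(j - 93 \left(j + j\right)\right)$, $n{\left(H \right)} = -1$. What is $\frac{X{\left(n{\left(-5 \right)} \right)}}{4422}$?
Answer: $- \frac{185}{2211} \approx -0.083673$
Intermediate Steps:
$X{\left(j \right)} = - 370 j^{2}$ ($X{\left(j \right)} = 2 j \left(j - 93 \cdot 2 j\right) = 2 j \left(j - 186 j\right) = 2 j \left(- 185 j\right) = - 370 j^{2}$)
$\frac{X{\left(n{\left(-5 \right)} \right)}}{4422} = \frac{\left(-370\right) \left(-1\right)^{2}}{4422} = \left(-370\right) 1 \cdot \frac{1}{4422} = \left(-370\right) \frac{1}{4422} = - \frac{185}{2211}$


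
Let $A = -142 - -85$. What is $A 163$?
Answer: $-9291$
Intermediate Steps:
$A = -57$ ($A = -142 + 85 = -57$)
$A 163 = \left(-57\right) 163 = -9291$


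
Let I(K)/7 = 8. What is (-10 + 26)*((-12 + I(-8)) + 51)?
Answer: 1520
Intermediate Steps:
I(K) = 56 (I(K) = 7*8 = 56)
(-10 + 26)*((-12 + I(-8)) + 51) = (-10 + 26)*((-12 + 56) + 51) = 16*(44 + 51) = 16*95 = 1520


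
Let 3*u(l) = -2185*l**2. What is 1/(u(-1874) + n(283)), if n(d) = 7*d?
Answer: -3/7673443117 ≈ -3.9096e-10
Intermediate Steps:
u(l) = -2185*l**2/3 (u(l) = (-2185*l**2)/3 = -2185*l**2/3)
1/(u(-1874) + n(283)) = 1/(-2185/3*(-1874)**2 + 7*283) = 1/(-2185/3*3511876 + 1981) = 1/(-7673449060/3 + 1981) = 1/(-7673443117/3) = -3/7673443117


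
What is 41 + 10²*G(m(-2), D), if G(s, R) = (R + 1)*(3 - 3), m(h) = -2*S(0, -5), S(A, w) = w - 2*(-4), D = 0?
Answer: 41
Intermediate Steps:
S(A, w) = 8 + w (S(A, w) = w + 8 = 8 + w)
m(h) = -6 (m(h) = -2*(8 - 5) = -2*3 = -6)
G(s, R) = 0 (G(s, R) = (1 + R)*0 = 0)
41 + 10²*G(m(-2), D) = 41 + 10²*0 = 41 + 100*0 = 41 + 0 = 41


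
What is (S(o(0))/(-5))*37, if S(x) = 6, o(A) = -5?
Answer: -222/5 ≈ -44.400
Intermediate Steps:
(S(o(0))/(-5))*37 = (6/(-5))*37 = (6*(-1/5))*37 = -6/5*37 = -222/5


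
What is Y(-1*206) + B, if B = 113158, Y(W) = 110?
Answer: 113268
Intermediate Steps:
Y(-1*206) + B = 110 + 113158 = 113268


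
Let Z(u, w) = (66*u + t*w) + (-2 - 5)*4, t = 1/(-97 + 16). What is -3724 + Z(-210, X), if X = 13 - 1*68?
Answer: -1426517/81 ≈ -17611.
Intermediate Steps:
X = -55 (X = 13 - 68 = -55)
t = -1/81 (t = 1/(-81) = -1/81 ≈ -0.012346)
Z(u, w) = -28 + 66*u - w/81 (Z(u, w) = (66*u - w/81) + (-2 - 5)*4 = (66*u - w/81) - 7*4 = (66*u - w/81) - 28 = -28 + 66*u - w/81)
-3724 + Z(-210, X) = -3724 + (-28 + 66*(-210) - 1/81*(-55)) = -3724 + (-28 - 13860 + 55/81) = -3724 - 1124873/81 = -1426517/81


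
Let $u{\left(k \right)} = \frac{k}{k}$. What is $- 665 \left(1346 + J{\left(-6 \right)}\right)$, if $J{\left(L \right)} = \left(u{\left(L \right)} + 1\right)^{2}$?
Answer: $-897750$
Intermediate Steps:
$u{\left(k \right)} = 1$
$J{\left(L \right)} = 4$ ($J{\left(L \right)} = \left(1 + 1\right)^{2} = 2^{2} = 4$)
$- 665 \left(1346 + J{\left(-6 \right)}\right) = - 665 \left(1346 + 4\right) = \left(-665\right) 1350 = -897750$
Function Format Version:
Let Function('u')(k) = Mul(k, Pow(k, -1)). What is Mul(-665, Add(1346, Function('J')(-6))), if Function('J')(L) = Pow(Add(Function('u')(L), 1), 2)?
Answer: -897750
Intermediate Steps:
Function('u')(k) = 1
Function('J')(L) = 4 (Function('J')(L) = Pow(Add(1, 1), 2) = Pow(2, 2) = 4)
Mul(-665, Add(1346, Function('J')(-6))) = Mul(-665, Add(1346, 4)) = Mul(-665, 1350) = -897750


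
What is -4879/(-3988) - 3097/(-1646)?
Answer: 10190835/3282124 ≈ 3.1049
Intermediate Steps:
-4879/(-3988) - 3097/(-1646) = -4879*(-1/3988) - 3097*(-1/1646) = 4879/3988 + 3097/1646 = 10190835/3282124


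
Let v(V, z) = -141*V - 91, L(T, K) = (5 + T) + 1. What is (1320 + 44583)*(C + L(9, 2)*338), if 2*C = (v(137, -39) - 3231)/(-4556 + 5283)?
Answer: 337347619323/1454 ≈ 2.3201e+8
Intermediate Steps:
L(T, K) = 6 + T
v(V, z) = -91 - 141*V
C = -22639/1454 (C = (((-91 - 141*137) - 3231)/(-4556 + 5283))/2 = (((-91 - 19317) - 3231)/727)/2 = ((-19408 - 3231)*(1/727))/2 = (-22639*1/727)/2 = (1/2)*(-22639/727) = -22639/1454 ≈ -15.570)
(1320 + 44583)*(C + L(9, 2)*338) = (1320 + 44583)*(-22639/1454 + (6 + 9)*338) = 45903*(-22639/1454 + 15*338) = 45903*(-22639/1454 + 5070) = 45903*(7349141/1454) = 337347619323/1454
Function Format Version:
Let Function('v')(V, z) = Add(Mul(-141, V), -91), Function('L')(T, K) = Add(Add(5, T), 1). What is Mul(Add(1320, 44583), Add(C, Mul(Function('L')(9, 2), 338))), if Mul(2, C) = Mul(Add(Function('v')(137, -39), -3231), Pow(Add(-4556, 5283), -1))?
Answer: Rational(337347619323, 1454) ≈ 2.3201e+8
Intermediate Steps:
Function('L')(T, K) = Add(6, T)
Function('v')(V, z) = Add(-91, Mul(-141, V))
C = Rational(-22639, 1454) (C = Mul(Rational(1, 2), Mul(Add(Add(-91, Mul(-141, 137)), -3231), Pow(Add(-4556, 5283), -1))) = Mul(Rational(1, 2), Mul(Add(Add(-91, -19317), -3231), Pow(727, -1))) = Mul(Rational(1, 2), Mul(Add(-19408, -3231), Rational(1, 727))) = Mul(Rational(1, 2), Mul(-22639, Rational(1, 727))) = Mul(Rational(1, 2), Rational(-22639, 727)) = Rational(-22639, 1454) ≈ -15.570)
Mul(Add(1320, 44583), Add(C, Mul(Function('L')(9, 2), 338))) = Mul(Add(1320, 44583), Add(Rational(-22639, 1454), Mul(Add(6, 9), 338))) = Mul(45903, Add(Rational(-22639, 1454), Mul(15, 338))) = Mul(45903, Add(Rational(-22639, 1454), 5070)) = Mul(45903, Rational(7349141, 1454)) = Rational(337347619323, 1454)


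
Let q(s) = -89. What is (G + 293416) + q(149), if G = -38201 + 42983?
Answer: 298109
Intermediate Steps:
G = 4782
(G + 293416) + q(149) = (4782 + 293416) - 89 = 298198 - 89 = 298109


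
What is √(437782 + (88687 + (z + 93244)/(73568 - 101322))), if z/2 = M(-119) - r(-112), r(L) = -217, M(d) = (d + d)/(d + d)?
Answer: 3*√11264675523869/13877 ≈ 725.58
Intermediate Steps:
M(d) = 1 (M(d) = (2*d)/((2*d)) = (2*d)*(1/(2*d)) = 1)
z = 436 (z = 2*(1 - 1*(-217)) = 2*(1 + 217) = 2*218 = 436)
√(437782 + (88687 + (z + 93244)/(73568 - 101322))) = √(437782 + (88687 + (436 + 93244)/(73568 - 101322))) = √(437782 + (88687 + 93680/(-27754))) = √(437782 + (88687 + 93680*(-1/27754))) = √(437782 + (88687 - 46840/13877)) = √(437782 + 1230662659/13877) = √(7305763473/13877) = 3*√11264675523869/13877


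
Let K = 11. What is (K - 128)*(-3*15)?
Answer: 5265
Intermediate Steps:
(K - 128)*(-3*15) = (11 - 128)*(-3*15) = -117*(-45) = 5265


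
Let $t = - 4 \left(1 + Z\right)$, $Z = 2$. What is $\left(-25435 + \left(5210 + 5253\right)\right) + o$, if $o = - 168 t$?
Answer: $-12956$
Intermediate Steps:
$t = -12$ ($t = - 4 \left(1 + 2\right) = \left(-4\right) 3 = -12$)
$o = 2016$ ($o = \left(-168\right) \left(-12\right) = 2016$)
$\left(-25435 + \left(5210 + 5253\right)\right) + o = \left(-25435 + \left(5210 + 5253\right)\right) + 2016 = \left(-25435 + 10463\right) + 2016 = -14972 + 2016 = -12956$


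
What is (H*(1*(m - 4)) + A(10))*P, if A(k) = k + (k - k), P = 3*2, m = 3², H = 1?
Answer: 90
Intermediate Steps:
m = 9
P = 6
A(k) = k (A(k) = k + 0 = k)
(H*(1*(m - 4)) + A(10))*P = (1*(1*(9 - 4)) + 10)*6 = (1*(1*5) + 10)*6 = (1*5 + 10)*6 = (5 + 10)*6 = 15*6 = 90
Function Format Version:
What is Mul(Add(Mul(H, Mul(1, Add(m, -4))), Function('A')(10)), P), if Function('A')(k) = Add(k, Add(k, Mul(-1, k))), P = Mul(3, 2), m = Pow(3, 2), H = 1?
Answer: 90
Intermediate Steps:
m = 9
P = 6
Function('A')(k) = k (Function('A')(k) = Add(k, 0) = k)
Mul(Add(Mul(H, Mul(1, Add(m, -4))), Function('A')(10)), P) = Mul(Add(Mul(1, Mul(1, Add(9, -4))), 10), 6) = Mul(Add(Mul(1, Mul(1, 5)), 10), 6) = Mul(Add(Mul(1, 5), 10), 6) = Mul(Add(5, 10), 6) = Mul(15, 6) = 90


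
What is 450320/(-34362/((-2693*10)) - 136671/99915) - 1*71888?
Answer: -1024547298562/206059 ≈ -4.9721e+6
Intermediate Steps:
450320/(-34362/((-2693*10)) - 136671/99915) - 1*71888 = 450320/(-34362/(-26930) - 136671*1/99915) - 71888 = 450320/(-34362*(-1/26930) - 45557/33305) - 71888 = 450320/(17181/13465 - 45557/33305) - 71888 = 450320/(-1648472/17938073) - 71888 = 450320*(-17938073/1648472) - 71888 = -1009734129170/206059 - 71888 = -1024547298562/206059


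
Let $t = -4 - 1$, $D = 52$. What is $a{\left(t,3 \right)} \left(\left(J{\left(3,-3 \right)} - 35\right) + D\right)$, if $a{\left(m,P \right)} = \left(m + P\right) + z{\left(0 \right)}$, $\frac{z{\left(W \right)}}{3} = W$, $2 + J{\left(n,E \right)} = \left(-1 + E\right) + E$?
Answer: $-16$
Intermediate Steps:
$J{\left(n,E \right)} = -3 + 2 E$ ($J{\left(n,E \right)} = -2 + \left(\left(-1 + E\right) + E\right) = -2 + \left(-1 + 2 E\right) = -3 + 2 E$)
$t = -5$
$z{\left(W \right)} = 3 W$
$a{\left(m,P \right)} = P + m$ ($a{\left(m,P \right)} = \left(m + P\right) + 3 \cdot 0 = \left(P + m\right) + 0 = P + m$)
$a{\left(t,3 \right)} \left(\left(J{\left(3,-3 \right)} - 35\right) + D\right) = \left(3 - 5\right) \left(\left(\left(-3 + 2 \left(-3\right)\right) - 35\right) + 52\right) = - 2 \left(\left(\left(-3 - 6\right) - 35\right) + 52\right) = - 2 \left(\left(-9 - 35\right) + 52\right) = - 2 \left(-44 + 52\right) = \left(-2\right) 8 = -16$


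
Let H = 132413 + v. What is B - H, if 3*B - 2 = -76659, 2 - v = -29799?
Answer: -563299/3 ≈ -1.8777e+5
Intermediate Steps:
v = 29801 (v = 2 - 1*(-29799) = 2 + 29799 = 29801)
B = -76657/3 (B = ⅔ + (⅓)*(-76659) = ⅔ - 25553 = -76657/3 ≈ -25552.)
H = 162214 (H = 132413 + 29801 = 162214)
B - H = -76657/3 - 1*162214 = -76657/3 - 162214 = -563299/3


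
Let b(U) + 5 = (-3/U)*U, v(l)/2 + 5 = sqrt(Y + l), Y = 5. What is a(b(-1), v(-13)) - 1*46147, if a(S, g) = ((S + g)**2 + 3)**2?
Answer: -594 - 84960*I*sqrt(2) ≈ -594.0 - 1.2015e+5*I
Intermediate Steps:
v(l) = -10 + 2*sqrt(5 + l)
b(U) = -8 (b(U) = -5 + (-3/U)*U = -5 - 3 = -8)
a(S, g) = (3 + (S + g)**2)**2
a(b(-1), v(-13)) - 1*46147 = (3 + (-8 + (-10 + 2*sqrt(5 - 13)))**2)**2 - 1*46147 = (3 + (-8 + (-10 + 2*sqrt(-8)))**2)**2 - 46147 = (3 + (-8 + (-10 + 2*(2*I*sqrt(2))))**2)**2 - 46147 = (3 + (-8 + (-10 + 4*I*sqrt(2)))**2)**2 - 46147 = (3 + (-18 + 4*I*sqrt(2))**2)**2 - 46147 = -46147 + (3 + (-18 + 4*I*sqrt(2))**2)**2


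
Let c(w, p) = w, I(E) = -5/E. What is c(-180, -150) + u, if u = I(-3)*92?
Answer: -80/3 ≈ -26.667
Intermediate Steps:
u = 460/3 (u = -5/(-3)*92 = -5*(-⅓)*92 = (5/3)*92 = 460/3 ≈ 153.33)
c(-180, -150) + u = -180 + 460/3 = -80/3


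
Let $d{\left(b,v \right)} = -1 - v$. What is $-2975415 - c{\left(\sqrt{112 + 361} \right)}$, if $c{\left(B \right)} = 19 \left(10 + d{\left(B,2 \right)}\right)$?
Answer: $-2975548$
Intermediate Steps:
$c{\left(B \right)} = 133$ ($c{\left(B \right)} = 19 \left(10 - 3\right) = 19 \cdot 7 = 133$)
$-2975415 - c{\left(\sqrt{112 + 361} \right)} = -2975415 - 133 = -2975548$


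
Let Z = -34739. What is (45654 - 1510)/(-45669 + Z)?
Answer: -5518/10051 ≈ -0.54900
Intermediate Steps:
(45654 - 1510)/(-45669 + Z) = (45654 - 1510)/(-45669 - 34739) = 44144/(-80408) = 44144*(-1/80408) = -5518/10051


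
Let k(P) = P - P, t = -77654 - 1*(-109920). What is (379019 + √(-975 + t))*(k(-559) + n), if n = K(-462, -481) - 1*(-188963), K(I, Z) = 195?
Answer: 71694476002 + 189158*√31291 ≈ 7.1728e+10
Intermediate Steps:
n = 189158 (n = 195 - 1*(-188963) = 195 + 188963 = 189158)
t = 32266 (t = -77654 + 109920 = 32266)
k(P) = 0
(379019 + √(-975 + t))*(k(-559) + n) = (379019 + √(-975 + 32266))*(0 + 189158) = (379019 + √31291)*189158 = 71694476002 + 189158*√31291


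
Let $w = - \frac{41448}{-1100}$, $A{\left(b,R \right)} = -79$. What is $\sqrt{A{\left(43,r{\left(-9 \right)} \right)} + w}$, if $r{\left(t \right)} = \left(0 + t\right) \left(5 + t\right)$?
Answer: $\frac{i \sqrt{1033}}{5} \approx 6.4281 i$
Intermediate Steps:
$r{\left(t \right)} = t \left(5 + t\right)$
$w = \frac{942}{25}$ ($w = \left(-41448\right) \left(- \frac{1}{1100}\right) = \frac{942}{25} \approx 37.68$)
$\sqrt{A{\left(43,r{\left(-9 \right)} \right)} + w} = \sqrt{-79 + \frac{942}{25}} = \sqrt{- \frac{1033}{25}} = \frac{i \sqrt{1033}}{5}$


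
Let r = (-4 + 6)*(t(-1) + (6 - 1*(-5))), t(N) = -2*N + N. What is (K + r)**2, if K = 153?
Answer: 31329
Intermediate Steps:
t(N) = -N
r = 24 (r = (-4 + 6)*(-1*(-1) + (6 - 1*(-5))) = 2*(1 + (6 + 5)) = 2*(1 + 11) = 2*12 = 24)
(K + r)**2 = (153 + 24)**2 = 177**2 = 31329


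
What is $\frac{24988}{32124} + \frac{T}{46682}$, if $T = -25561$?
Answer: $\frac{86342063}{374903142} \approx 0.2303$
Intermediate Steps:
$\frac{24988}{32124} + \frac{T}{46682} = \frac{24988}{32124} - \frac{25561}{46682} = 24988 \cdot \frac{1}{32124} - \frac{25561}{46682} = \frac{6247}{8031} - \frac{25561}{46682} = \frac{86342063}{374903142}$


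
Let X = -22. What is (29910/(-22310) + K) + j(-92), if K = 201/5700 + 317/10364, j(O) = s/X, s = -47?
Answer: 52043717401/60406444450 ≈ 0.86156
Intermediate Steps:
j(O) = 47/22 (j(O) = -47/(-22) = -47*(-1/22) = 47/22)
K = 81043/1230725 (K = 201*(1/5700) + 317*(1/10364) = 67/1900 + 317/10364 = 81043/1230725 ≈ 0.065850)
(29910/(-22310) + K) + j(-92) = (29910/(-22310) + 81043/1230725) + 47/22 = (29910*(-1/22310) + 81043/1230725) + 47/22 = (-2991/2231 + 81043/1230725) + 47/22 = -3500291542/2745747475 + 47/22 = 52043717401/60406444450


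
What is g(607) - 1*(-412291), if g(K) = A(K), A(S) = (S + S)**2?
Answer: 1886087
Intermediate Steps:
A(S) = 4*S**2 (A(S) = (2*S)**2 = 4*S**2)
g(K) = 4*K**2
g(607) - 1*(-412291) = 4*607**2 - 1*(-412291) = 4*368449 + 412291 = 1473796 + 412291 = 1886087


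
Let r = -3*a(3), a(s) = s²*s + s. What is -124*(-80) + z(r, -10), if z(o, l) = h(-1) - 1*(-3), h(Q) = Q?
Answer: 9922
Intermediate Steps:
a(s) = s + s³ (a(s) = s³ + s = s + s³)
r = -90 (r = -3*(3 + 3³) = -3*(3 + 27) = -3*30 = -90)
z(o, l) = 2 (z(o, l) = -1 - 1*(-3) = -1 + 3 = 2)
-124*(-80) + z(r, -10) = -124*(-80) + 2 = 9920 + 2 = 9922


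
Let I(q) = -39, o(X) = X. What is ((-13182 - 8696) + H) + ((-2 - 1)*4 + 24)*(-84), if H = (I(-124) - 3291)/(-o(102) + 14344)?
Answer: -162972871/7121 ≈ -22886.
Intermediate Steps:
H = -1665/7121 (H = (-39 - 3291)/(-1*102 + 14344) = -3330/(-102 + 14344) = -3330/14242 = -3330*1/14242 = -1665/7121 ≈ -0.23382)
((-13182 - 8696) + H) + ((-2 - 1)*4 + 24)*(-84) = ((-13182 - 8696) - 1665/7121) + ((-2 - 1)*4 + 24)*(-84) = (-21878 - 1665/7121) + (-3*4 + 24)*(-84) = -155794903/7121 + (-12 + 24)*(-84) = -155794903/7121 + 12*(-84) = -155794903/7121 - 1008 = -162972871/7121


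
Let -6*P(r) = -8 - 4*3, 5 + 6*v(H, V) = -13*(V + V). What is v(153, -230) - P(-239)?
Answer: 1985/2 ≈ 992.50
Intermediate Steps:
v(H, V) = -⅚ - 13*V/3 (v(H, V) = -⅚ + (-13*(V + V))/6 = -⅚ + (-26*V)/6 = -⅚ - 13*V/3)
P(r) = 10/3 (P(r) = -(-8 - 4*3)/6 = -(-8 - 12)/6 = -⅙*(-20) = 10/3)
v(153, -230) - P(-239) = (-⅚ - 13/3*(-230)) - 1*10/3 = (-⅚ + 2990/3) - 10/3 = 5975/6 - 10/3 = 1985/2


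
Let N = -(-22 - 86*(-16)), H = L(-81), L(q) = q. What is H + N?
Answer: -1435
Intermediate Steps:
H = -81
N = -1354 (N = -(-22 + 1376) = -1*1354 = -1354)
H + N = -81 - 1354 = -1435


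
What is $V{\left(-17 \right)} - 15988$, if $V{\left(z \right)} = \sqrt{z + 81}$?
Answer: $-15980$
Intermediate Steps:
$V{\left(z \right)} = \sqrt{81 + z}$
$V{\left(-17 \right)} - 15988 = \sqrt{81 - 17} - 15988 = \sqrt{64} - 15988 = 8 - 15988 = -15980$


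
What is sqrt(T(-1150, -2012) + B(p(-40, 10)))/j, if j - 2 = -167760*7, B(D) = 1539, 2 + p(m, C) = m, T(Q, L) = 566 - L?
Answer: -sqrt(4117)/1174318 ≈ -5.4639e-5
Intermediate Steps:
p(m, C) = -2 + m
j = -1174318 (j = 2 - 167760*7 = 2 - 1174320 = -1174318)
sqrt(T(-1150, -2012) + B(p(-40, 10)))/j = sqrt((566 - 1*(-2012)) + 1539)/(-1174318) = sqrt((566 + 2012) + 1539)*(-1/1174318) = sqrt(2578 + 1539)*(-1/1174318) = sqrt(4117)*(-1/1174318) = -sqrt(4117)/1174318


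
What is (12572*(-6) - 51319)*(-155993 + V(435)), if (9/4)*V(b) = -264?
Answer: 59361422581/3 ≈ 1.9787e+10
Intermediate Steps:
V(b) = -352/3 (V(b) = (4/9)*(-264) = -352/3)
(12572*(-6) - 51319)*(-155993 + V(435)) = (12572*(-6) - 51319)*(-155993 - 352/3) = (-75432 - 51319)*(-468331/3) = -126751*(-468331/3) = 59361422581/3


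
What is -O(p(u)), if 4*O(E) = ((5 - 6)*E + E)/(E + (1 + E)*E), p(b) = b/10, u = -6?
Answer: 0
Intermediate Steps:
p(b) = b/10 (p(b) = b*(1/10) = b/10)
O(E) = 0 (O(E) = (((5 - 6)*E + E)/(E + (1 + E)*E))/4 = ((-E + E)/(E + E*(1 + E)))/4 = (0/(E + E*(1 + E)))/4 = (1/4)*0 = 0)
-O(p(u)) = -1*0 = 0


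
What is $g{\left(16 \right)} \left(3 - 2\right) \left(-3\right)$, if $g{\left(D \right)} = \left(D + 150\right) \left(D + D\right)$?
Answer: $-15936$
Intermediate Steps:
$g{\left(D \right)} = 2 D \left(150 + D\right)$ ($g{\left(D \right)} = \left(150 + D\right) 2 D = 2 D \left(150 + D\right)$)
$g{\left(16 \right)} \left(3 - 2\right) \left(-3\right) = 2 \cdot 16 \left(150 + 16\right) \left(3 - 2\right) \left(-3\right) = 2 \cdot 16 \cdot 166 \cdot 1 \left(-3\right) = 5312 \left(-3\right) = -15936$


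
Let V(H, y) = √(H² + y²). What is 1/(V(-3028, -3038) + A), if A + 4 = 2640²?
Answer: 1742399/12143812501247 - √4599557/24287625002494 ≈ 1.4339e-7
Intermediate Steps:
A = 6969596 (A = -4 + 2640² = -4 + 6969600 = 6969596)
1/(V(-3028, -3038) + A) = 1/(√((-3028)² + (-3038)²) + 6969596) = 1/(√(9168784 + 9229444) + 6969596) = 1/(√18398228 + 6969596) = 1/(2*√4599557 + 6969596) = 1/(6969596 + 2*√4599557)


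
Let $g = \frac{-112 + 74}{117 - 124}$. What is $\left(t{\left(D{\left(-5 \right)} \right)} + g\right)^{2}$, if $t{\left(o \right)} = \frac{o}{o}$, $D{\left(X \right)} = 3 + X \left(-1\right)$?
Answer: $\frac{2025}{49} \approx 41.327$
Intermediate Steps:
$D{\left(X \right)} = 3 - X$
$t{\left(o \right)} = 1$
$g = \frac{38}{7}$ ($g = - \frac{38}{117 - 124} = - \frac{38}{-7} = \left(-38\right) \left(- \frac{1}{7}\right) = \frac{38}{7} \approx 5.4286$)
$\left(t{\left(D{\left(-5 \right)} \right)} + g\right)^{2} = \left(1 + \frac{38}{7}\right)^{2} = \left(\frac{45}{7}\right)^{2} = \frac{2025}{49}$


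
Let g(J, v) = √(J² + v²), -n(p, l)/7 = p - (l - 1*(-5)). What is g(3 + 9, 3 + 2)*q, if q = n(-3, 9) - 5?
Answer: 1482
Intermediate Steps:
n(p, l) = 35 - 7*p + 7*l (n(p, l) = -7*(p - (l - 1*(-5))) = -7*(p - (l + 5)) = -7*(p - (5 + l)) = -7*(p + (-5 - l)) = -7*(-5 + p - l) = 35 - 7*p + 7*l)
q = 114 (q = (35 - 7*(-3) + 7*9) - 5 = (35 + 21 + 63) - 5 = 119 - 5 = 114)
g(3 + 9, 3 + 2)*q = √((3 + 9)² + (3 + 2)²)*114 = √(12² + 5²)*114 = √(144 + 25)*114 = √169*114 = 13*114 = 1482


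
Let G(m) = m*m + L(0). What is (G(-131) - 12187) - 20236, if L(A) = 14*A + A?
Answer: -15262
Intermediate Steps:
L(A) = 15*A
G(m) = m² (G(m) = m*m + 15*0 = m² + 0 = m²)
(G(-131) - 12187) - 20236 = ((-131)² - 12187) - 20236 = (17161 - 12187) - 20236 = 4974 - 20236 = -15262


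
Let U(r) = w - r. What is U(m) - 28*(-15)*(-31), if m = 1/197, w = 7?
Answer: -2563562/197 ≈ -13013.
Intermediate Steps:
m = 1/197 ≈ 0.0050761
U(r) = 7 - r
U(m) - 28*(-15)*(-31) = (7 - 1*1/197) - 28*(-15)*(-31) = (7 - 1/197) - (-420)*(-31) = 1378/197 - 1*13020 = 1378/197 - 13020 = -2563562/197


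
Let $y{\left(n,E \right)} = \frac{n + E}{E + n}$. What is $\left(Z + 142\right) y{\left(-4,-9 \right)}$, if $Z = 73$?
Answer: $215$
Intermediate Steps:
$y{\left(n,E \right)} = 1$ ($y{\left(n,E \right)} = \frac{E + n}{E + n} = 1$)
$\left(Z + 142\right) y{\left(-4,-9 \right)} = \left(73 + 142\right) 1 = 215 \cdot 1 = 215$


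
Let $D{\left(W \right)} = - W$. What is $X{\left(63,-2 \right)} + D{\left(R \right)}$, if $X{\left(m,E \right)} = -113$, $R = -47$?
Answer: $-66$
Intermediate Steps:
$X{\left(63,-2 \right)} + D{\left(R \right)} = -113 - -47 = -113 + 47 = -66$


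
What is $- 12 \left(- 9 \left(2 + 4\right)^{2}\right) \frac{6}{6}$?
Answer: $3888$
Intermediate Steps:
$- 12 \left(- 9 \left(2 + 4\right)^{2}\right) \frac{6}{6} = - 12 \left(- 9 \cdot 6^{2}\right) 6 \cdot \frac{1}{6} = - 12 \left(\left(-9\right) 36\right) 1 = \left(-12\right) \left(-324\right) 1 = 3888 \cdot 1 = 3888$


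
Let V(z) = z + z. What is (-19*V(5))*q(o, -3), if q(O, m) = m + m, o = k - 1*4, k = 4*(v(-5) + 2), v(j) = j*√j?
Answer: 1140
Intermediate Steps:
v(j) = j^(3/2)
k = 8 - 20*I*√5 (k = 4*((-5)^(3/2) + 2) = 4*(-5*I*√5 + 2) = 4*(2 - 5*I*√5) = 8 - 20*I*√5 ≈ 8.0 - 44.721*I)
o = 4 - 20*I*√5 (o = (8 - 20*I*√5) - 1*4 = (8 - 20*I*√5) - 4 = 4 - 20*I*√5 ≈ 4.0 - 44.721*I)
V(z) = 2*z
q(O, m) = 2*m
(-19*V(5))*q(o, -3) = (-38*5)*(2*(-3)) = -19*10*(-6) = -190*(-6) = 1140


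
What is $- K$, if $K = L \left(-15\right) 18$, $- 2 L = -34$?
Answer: $4590$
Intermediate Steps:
$L = 17$ ($L = \left(- \frac{1}{2}\right) \left(-34\right) = 17$)
$K = -4590$ ($K = 17 \left(-15\right) 18 = \left(-255\right) 18 = -4590$)
$- K = \left(-1\right) \left(-4590\right) = 4590$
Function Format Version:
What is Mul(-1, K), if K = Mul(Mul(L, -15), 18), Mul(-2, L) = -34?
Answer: 4590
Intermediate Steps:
L = 17 (L = Mul(Rational(-1, 2), -34) = 17)
K = -4590 (K = Mul(Mul(17, -15), 18) = Mul(-255, 18) = -4590)
Mul(-1, K) = Mul(-1, -4590) = 4590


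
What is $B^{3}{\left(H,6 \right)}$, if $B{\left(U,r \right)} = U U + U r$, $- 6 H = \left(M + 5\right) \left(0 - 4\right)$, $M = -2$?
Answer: $4096$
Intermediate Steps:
$H = 2$ ($H = - \frac{\left(-2 + 5\right) \left(0 - 4\right)}{6} = - \frac{3 \left(-4\right)}{6} = \left(- \frac{1}{6}\right) \left(-12\right) = 2$)
$B{\left(U,r \right)} = U^{2} + U r$
$B^{3}{\left(H,6 \right)} = \left(2 \left(2 + 6\right)\right)^{3} = \left(2 \cdot 8\right)^{3} = 16^{3} = 4096$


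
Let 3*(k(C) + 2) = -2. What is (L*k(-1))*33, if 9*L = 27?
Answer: -264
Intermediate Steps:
L = 3 (L = (⅑)*27 = 3)
k(C) = -8/3 (k(C) = -2 + (⅓)*(-2) = -2 - ⅔ = -8/3)
(L*k(-1))*33 = (3*(-8/3))*33 = -8*33 = -264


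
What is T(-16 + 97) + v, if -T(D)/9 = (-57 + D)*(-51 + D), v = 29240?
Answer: 22760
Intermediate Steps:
T(D) = -9*(-57 + D)*(-51 + D)
T(-16 + 97) + v = (-26163 - 9*(-16 + 97)**2 + 972*(-16 + 97)) + 29240 = (-26163 - 9*81**2 + 972*81) + 29240 = (-26163 - 9*6561 + 78732) + 29240 = (-26163 - 59049 + 78732) + 29240 = -6480 + 29240 = 22760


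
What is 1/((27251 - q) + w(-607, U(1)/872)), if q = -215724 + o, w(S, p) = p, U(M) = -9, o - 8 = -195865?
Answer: 872/382661495 ≈ 2.2788e-6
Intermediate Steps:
o = -195857 (o = 8 - 195865 = -195857)
q = -411581 (q = -215724 - 195857 = -411581)
1/((27251 - q) + w(-607, U(1)/872)) = 1/((27251 - 1*(-411581)) - 9/872) = 1/((27251 + 411581) - 9*1/872) = 1/(438832 - 9/872) = 1/(382661495/872) = 872/382661495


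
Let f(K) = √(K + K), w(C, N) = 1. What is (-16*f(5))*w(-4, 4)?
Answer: -16*√10 ≈ -50.596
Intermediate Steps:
f(K) = √2*√K (f(K) = √(2*K) = √2*√K)
(-16*f(5))*w(-4, 4) = -16*√2*√5*1 = -16*√10*1 = -16*√10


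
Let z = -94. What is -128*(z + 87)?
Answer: 896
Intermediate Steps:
-128*(z + 87) = -128*(-94 + 87) = -128*(-7) = 896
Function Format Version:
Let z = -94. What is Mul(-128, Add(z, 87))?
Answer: 896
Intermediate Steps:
Mul(-128, Add(z, 87)) = Mul(-128, Add(-94, 87)) = Mul(-128, -7) = 896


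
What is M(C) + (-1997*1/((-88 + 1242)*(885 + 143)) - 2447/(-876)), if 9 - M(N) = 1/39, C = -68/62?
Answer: 39739028899/3377430264 ≈ 11.766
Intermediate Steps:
C = -34/31 (C = -68*1/62 = -34/31 ≈ -1.0968)
M(N) = 350/39 (M(N) = 9 - 1/39 = 350/39)
M(C) + (-1997*1/((-88 + 1242)*(885 + 143)) - 2447/(-876)) = 350/39 + (-1997*1/((-88 + 1242)*(885 + 143)) - 2447/(-876)) = 350/39 + (-1997/(1154*1028) - 2447*(-1/876)) = 350/39 + (-1997/1186312 + 2447/876) = 350/39 + 725289023/259802328 = 39739028899/3377430264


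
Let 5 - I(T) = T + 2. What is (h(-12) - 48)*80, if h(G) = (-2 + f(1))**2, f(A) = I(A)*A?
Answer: -3840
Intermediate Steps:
I(T) = 3 - T (I(T) = 5 - (T + 2) = 5 - (2 + T) = 5 + (-2 - T) = 3 - T)
f(A) = A*(3 - A) (f(A) = (3 - A)*A = A*(3 - A))
h(G) = 0 (h(G) = (-2 + 1*(3 - 1*1))**2 = (-2 + 1*(3 - 1))**2 = (-2 + 1*2)**2 = (-2 + 2)**2 = 0**2 = 0)
(h(-12) - 48)*80 = (0 - 48)*80 = -48*80 = -3840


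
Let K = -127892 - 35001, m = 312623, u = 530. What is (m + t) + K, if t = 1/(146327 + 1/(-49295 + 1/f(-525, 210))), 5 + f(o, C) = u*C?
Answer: 120202034374181857714/802791921249553 ≈ 1.4973e+5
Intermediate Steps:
f(o, C) = -5 + 530*C
K = -162893
t = 5486287024/802791921249553 (t = 1/(146327 + 1/(-49295 + 1/(-5 + 530*210))) = 1/(146327 + 1/(-49295 + 1/(-5 + 111300))) = 1/(146327 + 1/(-49295 + 1/111295)) = 1/(146327 + 1/(-5486287024/111295)) = 1/(146327 - 111295/5486287024) = 1/(802791921249553/5486287024) = 5486287024/802791921249553 ≈ 6.8340e-6)
(m + t) + K = (312623 + 5486287024/802791921249553) - 162893 = 250971218802285294543/802791921249553 - 162893 = 120202034374181857714/802791921249553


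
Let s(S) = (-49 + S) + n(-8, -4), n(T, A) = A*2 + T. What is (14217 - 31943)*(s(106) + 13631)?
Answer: -242349872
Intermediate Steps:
n(T, A) = T + 2*A (n(T, A) = 2*A + T = T + 2*A)
s(S) = -65 + S (s(S) = (-49 + S) + (-8 + 2*(-4)) = (-49 + S) + (-8 - 8) = (-49 + S) - 16 = -65 + S)
(14217 - 31943)*(s(106) + 13631) = (14217 - 31943)*((-65 + 106) + 13631) = -17726*(41 + 13631) = -17726*13672 = -242349872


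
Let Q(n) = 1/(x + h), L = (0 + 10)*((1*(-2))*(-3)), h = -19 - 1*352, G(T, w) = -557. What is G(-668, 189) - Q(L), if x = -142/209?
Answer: -43268108/77681 ≈ -557.00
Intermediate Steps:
x = -142/209 (x = -142*1/209 = -142/209 ≈ -0.67943)
h = -371 (h = -19 - 352 = -371)
L = 60 (L = 10*(-2*(-3)) = 10*6 = 60)
Q(n) = -209/77681 (Q(n) = 1/(-142/209 - 371) = 1/(-77681/209) = -209/77681)
G(-668, 189) - Q(L) = -557 - 1*(-209/77681) = -557 + 209/77681 = -43268108/77681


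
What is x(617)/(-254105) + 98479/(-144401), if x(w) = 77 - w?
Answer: -4989205951/7338603221 ≈ -0.67986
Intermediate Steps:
x(617)/(-254105) + 98479/(-144401) = (77 - 1*617)/(-254105) + 98479/(-144401) = (77 - 617)*(-1/254105) + 98479*(-1/144401) = -540*(-1/254105) - 98479/144401 = 108/50821 - 98479/144401 = -4989205951/7338603221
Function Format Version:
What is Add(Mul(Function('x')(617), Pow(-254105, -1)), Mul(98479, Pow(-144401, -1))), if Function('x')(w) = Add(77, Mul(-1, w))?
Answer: Rational(-4989205951, 7338603221) ≈ -0.67986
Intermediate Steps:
Add(Mul(Function('x')(617), Pow(-254105, -1)), Mul(98479, Pow(-144401, -1))) = Add(Mul(Add(77, Mul(-1, 617)), Pow(-254105, -1)), Mul(98479, Pow(-144401, -1))) = Add(Mul(Add(77, -617), Rational(-1, 254105)), Mul(98479, Rational(-1, 144401))) = Add(Mul(-540, Rational(-1, 254105)), Rational(-98479, 144401)) = Add(Rational(108, 50821), Rational(-98479, 144401)) = Rational(-4989205951, 7338603221)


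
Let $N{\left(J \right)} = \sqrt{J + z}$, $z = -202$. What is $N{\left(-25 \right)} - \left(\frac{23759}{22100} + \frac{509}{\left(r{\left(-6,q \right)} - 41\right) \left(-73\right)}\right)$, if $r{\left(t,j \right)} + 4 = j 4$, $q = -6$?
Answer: $- \frac{130922983}{111317700} + i \sqrt{227} \approx -1.1761 + 15.067 i$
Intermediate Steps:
$r{\left(t,j \right)} = -4 + 4 j$ ($r{\left(t,j \right)} = -4 + j 4 = -4 + 4 j$)
$N{\left(J \right)} = \sqrt{-202 + J}$ ($N{\left(J \right)} = \sqrt{J - 202} = \sqrt{-202 + J}$)
$N{\left(-25 \right)} - \left(\frac{23759}{22100} + \frac{509}{\left(r{\left(-6,q \right)} - 41\right) \left(-73\right)}\right) = \sqrt{-202 - 25} - \left(\frac{23759}{22100} + \frac{509}{\left(\left(-4 + 4 \left(-6\right)\right) - 41\right) \left(-73\right)}\right) = \sqrt{-227} - \left(23759 \cdot \frac{1}{22100} + \frac{509}{\left(\left(-4 - 24\right) - 41\right) \left(-73\right)}\right) = i \sqrt{227} - \left(\frac{23759}{22100} + \frac{509}{\left(-28 - 41\right) \left(-73\right)}\right) = i \sqrt{227} - \left(\frac{23759}{22100} + \frac{509}{\left(-69\right) \left(-73\right)}\right) = i \sqrt{227} - \left(\frac{23759}{22100} + \frac{509}{5037}\right) = i \sqrt{227} - \frac{130922983}{111317700} = - \frac{130922983}{111317700} + i \sqrt{227}$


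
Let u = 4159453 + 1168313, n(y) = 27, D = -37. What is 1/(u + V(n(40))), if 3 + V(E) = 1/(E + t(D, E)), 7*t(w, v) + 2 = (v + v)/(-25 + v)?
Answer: 214/1140141289 ≈ 1.8770e-7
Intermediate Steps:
u = 5327766
t(w, v) = -2/7 + 2*v/(7*(-25 + v)) (t(w, v) = -2/7 + ((v + v)/(-25 + v))/7 = -2/7 + ((2*v)/(-25 + v))/7 = -2/7 + (2*v/(-25 + v))/7 = -2/7 + 2*v/(7*(-25 + v)))
V(E) = -3 + 1/(E + 50/(7*(-25 + E)))
1/(u + V(n(40))) = 1/(5327766 + (-325 - 21*27² + 532*27)/(50 - 175*27 + 7*27²)) = 1/(5327766 + (-325 - 21*729 + 14364)/(50 - 4725 + 7*729)) = 1/(5327766 + (-325 - 15309 + 14364)/(50 - 4725 + 5103)) = 1/(5327766 - 1270/428) = 1/(5327766 + (1/428)*(-1270)) = 1/(5327766 - 635/214) = 1/(1140141289/214) = 214/1140141289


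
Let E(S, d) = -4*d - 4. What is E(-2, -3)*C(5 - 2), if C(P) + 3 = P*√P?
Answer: -24 + 24*√3 ≈ 17.569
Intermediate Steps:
C(P) = -3 + P^(3/2) (C(P) = -3 + P*√P = -3 + P^(3/2))
E(S, d) = -4 - 4*d
E(-2, -3)*C(5 - 2) = (-4 - 4*(-3))*(-3 + (5 - 2)^(3/2)) = (-4 + 12)*(-3 + 3^(3/2)) = 8*(-3 + 3*√3) = -24 + 24*√3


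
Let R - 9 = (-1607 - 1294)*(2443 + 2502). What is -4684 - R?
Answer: 14340752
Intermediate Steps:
R = -14345436 (R = 9 + (-1607 - 1294)*(2443 + 2502) = 9 - 2901*4945 = 9 - 14345445 = -14345436)
-4684 - R = -4684 - 1*(-14345436) = -4684 + 14345436 = 14340752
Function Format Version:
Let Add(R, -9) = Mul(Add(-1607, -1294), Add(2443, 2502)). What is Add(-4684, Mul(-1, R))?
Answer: 14340752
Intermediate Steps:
R = -14345436 (R = Add(9, Mul(Add(-1607, -1294), Add(2443, 2502))) = Add(9, Mul(-2901, 4945)) = Add(9, -14345445) = -14345436)
Add(-4684, Mul(-1, R)) = Add(-4684, Mul(-1, -14345436)) = Add(-4684, 14345436) = 14340752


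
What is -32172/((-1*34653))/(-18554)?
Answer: -5362/107158627 ≈ -5.0038e-5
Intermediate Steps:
-32172/((-1*34653))/(-18554) = -32172/(-34653)*(-1/18554) = -32172*(-1/34653)*(-1/18554) = (10724/11551)*(-1/18554) = -5362/107158627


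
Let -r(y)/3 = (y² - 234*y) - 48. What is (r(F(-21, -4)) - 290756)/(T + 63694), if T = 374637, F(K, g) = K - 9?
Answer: -314372/438331 ≈ -0.71720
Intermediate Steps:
F(K, g) = -9 + K
r(y) = 144 - 3*y² + 702*y (r(y) = -3*((y² - 234*y) - 48) = -3*(-48 + y² - 234*y) = 144 - 3*y² + 702*y)
(r(F(-21, -4)) - 290756)/(T + 63694) = ((144 - 3*(-9 - 21)² + 702*(-9 - 21)) - 290756)/(374637 + 63694) = ((144 - 3*(-30)² + 702*(-30)) - 290756)/438331 = ((144 - 3*900 - 21060) - 290756)*(1/438331) = ((144 - 2700 - 21060) - 290756)*(1/438331) = (-23616 - 290756)*(1/438331) = -314372*1/438331 = -314372/438331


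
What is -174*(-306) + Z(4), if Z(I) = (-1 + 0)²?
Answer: 53245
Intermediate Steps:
Z(I) = 1 (Z(I) = (-1)² = 1)
-174*(-306) + Z(4) = -174*(-306) + 1 = 53244 + 1 = 53245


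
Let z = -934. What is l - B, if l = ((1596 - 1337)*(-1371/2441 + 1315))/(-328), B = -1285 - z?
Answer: -68748181/100081 ≈ -686.93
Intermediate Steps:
B = -351 (B = -1285 - 1*(-934) = -1285 + 934 = -351)
l = -103876612/100081 (l = (259*(-1371*1/2441 + 1315))*(-1/328) = (259*(-1371/2441 + 1315))*(-1/328) = (259*(3208544/2441))*(-1/328) = (831012896/2441)*(-1/328) = -103876612/100081 ≈ -1037.9)
l - B = -103876612/100081 - 1*(-351) = -103876612/100081 + 351 = -68748181/100081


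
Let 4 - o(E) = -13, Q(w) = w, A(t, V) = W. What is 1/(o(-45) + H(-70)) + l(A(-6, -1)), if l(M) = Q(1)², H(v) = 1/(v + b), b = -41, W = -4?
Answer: 1997/1886 ≈ 1.0589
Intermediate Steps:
A(t, V) = -4
H(v) = 1/(-41 + v) (H(v) = 1/(v - 41) = 1/(-41 + v))
o(E) = 17 (o(E) = 4 - 1*(-13) = 4 + 13 = 17)
l(M) = 1 (l(M) = 1² = 1)
1/(o(-45) + H(-70)) + l(A(-6, -1)) = 1/(17 + 1/(-41 - 70)) + 1 = 1/(17 + 1/(-111)) + 1 = 1/(17 - 1/111) + 1 = 1/(1886/111) + 1 = 111/1886 + 1 = 1997/1886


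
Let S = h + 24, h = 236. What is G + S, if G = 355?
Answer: 615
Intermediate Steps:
S = 260 (S = 236 + 24 = 260)
G + S = 355 + 260 = 615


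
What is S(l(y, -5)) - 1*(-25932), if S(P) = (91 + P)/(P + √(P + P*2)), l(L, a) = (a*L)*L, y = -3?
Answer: 622345/24 - 23*I*√15/360 ≈ 25931.0 - 0.24744*I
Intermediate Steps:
l(L, a) = a*L² (l(L, a) = (L*a)*L = a*L²)
S(P) = (91 + P)/(P + √3*√P) (S(P) = (91 + P)/(P + √(P + 2*P)) = (91 + P)/(P + √(3*P)) = (91 + P)/(P + √3*√P))
S(l(y, -5)) - 1*(-25932) = (91 - 5*(-3)²)/(-5*(-3)² + √3*√(-5*(-3)²)) - 1*(-25932) = (91 - 5*9)/(-5*9 + √3*√(-5*9)) + 25932 = (91 - 45)/(-45 + √3*√(-45)) + 25932 = 46/(-45 + √3*(3*I*√5)) + 25932 = 46/(-45 + 3*I*√15) + 25932 = 25932 + 46/(-45 + 3*I*√15)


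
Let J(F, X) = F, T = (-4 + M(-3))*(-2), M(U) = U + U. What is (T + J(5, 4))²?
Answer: 625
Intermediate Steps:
M(U) = 2*U
T = 20 (T = (-4 + 2*(-3))*(-2) = (-4 - 6)*(-2) = -10*(-2) = 20)
(T + J(5, 4))² = (20 + 5)² = 25² = 625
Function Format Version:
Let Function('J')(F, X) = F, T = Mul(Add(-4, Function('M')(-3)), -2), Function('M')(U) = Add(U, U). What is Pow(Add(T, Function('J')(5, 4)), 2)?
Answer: 625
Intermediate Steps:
Function('M')(U) = Mul(2, U)
T = 20 (T = Mul(Add(-4, Mul(2, -3)), -2) = Mul(Add(-4, -6), -2) = Mul(-10, -2) = 20)
Pow(Add(T, Function('J')(5, 4)), 2) = Pow(Add(20, 5), 2) = Pow(25, 2) = 625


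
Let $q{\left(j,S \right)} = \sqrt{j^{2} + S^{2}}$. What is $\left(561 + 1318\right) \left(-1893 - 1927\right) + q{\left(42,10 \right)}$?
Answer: $-7177780 + 2 \sqrt{466} \approx -7.1777 \cdot 10^{6}$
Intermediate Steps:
$q{\left(j,S \right)} = \sqrt{S^{2} + j^{2}}$
$\left(561 + 1318\right) \left(-1893 - 1927\right) + q{\left(42,10 \right)} = \left(561 + 1318\right) \left(-1893 - 1927\right) + \sqrt{10^{2} + 42^{2}} = 1879 \left(-3820\right) + \sqrt{100 + 1764} = -7177780 + \sqrt{1864} = -7177780 + 2 \sqrt{466}$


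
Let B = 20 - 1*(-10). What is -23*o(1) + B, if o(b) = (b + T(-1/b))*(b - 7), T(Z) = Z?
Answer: 30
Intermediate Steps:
B = 30 (B = 20 + 10 = 30)
o(b) = (-7 + b)*(b - 1/b) (o(b) = (b - 1/b)*(b - 7) = (b - 1/b)*(-7 + b) = (-7 + b)*(b - 1/b))
-23*o(1) + B = -23*(-1 + 1² - 7*1 + 7/1) + 30 = -23*(-1 + 1 - 7 + 7*1) + 30 = -23*(-1 + 1 - 7 + 7) + 30 = -23*0 + 30 = 0 + 30 = 30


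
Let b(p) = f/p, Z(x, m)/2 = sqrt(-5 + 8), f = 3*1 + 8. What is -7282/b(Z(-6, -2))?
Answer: -1324*sqrt(3) ≈ -2293.2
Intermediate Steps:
f = 11 (f = 3 + 8 = 11)
Z(x, m) = 2*sqrt(3) (Z(x, m) = 2*sqrt(-5 + 8) = 2*sqrt(3))
b(p) = 11/p
-7282/b(Z(-6, -2)) = -7282*2*sqrt(3)/11 = -1324*sqrt(3)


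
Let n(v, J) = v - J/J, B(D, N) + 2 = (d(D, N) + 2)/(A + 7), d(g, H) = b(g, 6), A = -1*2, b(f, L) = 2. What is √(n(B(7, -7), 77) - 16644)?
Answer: I*√416155/5 ≈ 129.02*I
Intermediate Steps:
A = -2
d(g, H) = 2
B(D, N) = -6/5 (B(D, N) = -2 + (2 + 2)/(-2 + 7) = -2 + 4/5 = -2 + 4*(⅕) = -2 + ⅘ = -6/5)
n(v, J) = -1 + v (n(v, J) = v - 1*1 = v - 1 = -1 + v)
√(n(B(7, -7), 77) - 16644) = √((-1 - 6/5) - 16644) = √(-11/5 - 16644) = √(-83231/5) = I*√416155/5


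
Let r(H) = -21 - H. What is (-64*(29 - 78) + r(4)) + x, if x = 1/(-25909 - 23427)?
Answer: 153484295/49336 ≈ 3111.0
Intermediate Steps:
x = -1/49336 (x = 1/(-49336) = -1/49336 ≈ -2.0269e-5)
(-64*(29 - 78) + r(4)) + x = (-64*(29 - 78) + (-21 - 1*4)) - 1/49336 = (-64*(-49) + (-21 - 4)) - 1/49336 = (3136 - 25) - 1/49336 = 3111 - 1/49336 = 153484295/49336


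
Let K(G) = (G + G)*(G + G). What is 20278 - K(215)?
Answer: -164622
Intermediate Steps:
K(G) = 4*G² (K(G) = (2*G)*(2*G) = 4*G²)
20278 - K(215) = 20278 - 4*215² = 20278 - 4*46225 = 20278 - 1*184900 = 20278 - 184900 = -164622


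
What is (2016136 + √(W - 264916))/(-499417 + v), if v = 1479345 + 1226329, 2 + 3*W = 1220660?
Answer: 2016136/2206257 + √141970/2206257 ≈ 0.91400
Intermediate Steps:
W = 406886 (W = -⅔ + (⅓)*1220660 = -⅔ + 1220660/3 = 406886)
v = 2705674
(2016136 + √(W - 264916))/(-499417 + v) = (2016136 + √(406886 - 264916))/(-499417 + 2705674) = (2016136 + √141970)/2206257 = (2016136 + √141970)*(1/2206257) = 2016136/2206257 + √141970/2206257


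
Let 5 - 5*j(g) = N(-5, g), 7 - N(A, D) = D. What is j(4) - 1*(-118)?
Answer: 592/5 ≈ 118.40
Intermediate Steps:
N(A, D) = 7 - D
j(g) = -2/5 + g/5 (j(g) = 1 - (7 - g)/5 = 1 + (-7/5 + g/5) = -2/5 + g/5)
j(4) - 1*(-118) = (-2/5 + (1/5)*4) - 1*(-118) = (-2/5 + 4/5) + 118 = 2/5 + 118 = 592/5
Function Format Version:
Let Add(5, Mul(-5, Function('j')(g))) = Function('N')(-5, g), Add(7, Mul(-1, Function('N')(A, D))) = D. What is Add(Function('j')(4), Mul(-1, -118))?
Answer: Rational(592, 5) ≈ 118.40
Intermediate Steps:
Function('N')(A, D) = Add(7, Mul(-1, D))
Function('j')(g) = Add(Rational(-2, 5), Mul(Rational(1, 5), g)) (Function('j')(g) = Add(1, Mul(Rational(-1, 5), Add(7, Mul(-1, g)))) = Add(1, Add(Rational(-7, 5), Mul(Rational(1, 5), g))) = Add(Rational(-2, 5), Mul(Rational(1, 5), g)))
Add(Function('j')(4), Mul(-1, -118)) = Add(Add(Rational(-2, 5), Mul(Rational(1, 5), 4)), Mul(-1, -118)) = Add(Add(Rational(-2, 5), Rational(4, 5)), 118) = Add(Rational(2, 5), 118) = Rational(592, 5)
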